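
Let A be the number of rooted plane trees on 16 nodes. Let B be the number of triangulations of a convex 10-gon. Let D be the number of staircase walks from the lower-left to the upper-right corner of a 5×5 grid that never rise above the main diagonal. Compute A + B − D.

9696233

A rooted plane tree on 16 nodes has 15 edges, and such trees are counted by C_15. So A = C_15 = 9694845.
The number of triangulations of a 10-gon is the Catalan number C_8 (index = sides − 2). So B = C_8 = 1430.
Monotone paths in an n×n grid that stay weakly below the diagonal are counted by C_n; here n = 5. So D = C_5 = 42.
A + B − D = 9694845 + 1430 − 42 = 9696233.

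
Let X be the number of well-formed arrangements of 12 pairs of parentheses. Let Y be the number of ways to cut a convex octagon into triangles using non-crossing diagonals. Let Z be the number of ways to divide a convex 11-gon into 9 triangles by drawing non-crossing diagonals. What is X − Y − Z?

203018

Balanced strings of n pairs of brackets are counted by C_n; here n = 12. So X = C_12 = 208012.
A convex 8-gon is triangulated into 6 triangles, and the number of such triangulations is the Catalan number C_{8−2} = C_6. So Y = C_6 = 132.
A convex 11-gon is triangulated into 9 triangles, and the number of such triangulations is the Catalan number C_{11−2} = C_9. So Z = C_9 = 4862.
X − Y − Z = 208012 − 132 − 4862 = 203018.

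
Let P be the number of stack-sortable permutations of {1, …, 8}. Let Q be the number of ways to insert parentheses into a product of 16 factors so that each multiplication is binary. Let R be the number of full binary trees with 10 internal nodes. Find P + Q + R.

Stack-sortable permutations are exactly the 231-avoiding ones, counted by C_n; here n = 8. So P = C_8 = 1430.
Bracketing 16 factors into binary products is counted by C_{16−1} = C_15. So Q = C_15 = 9694845.
The number of full binary trees on 10 internal nodes is the Catalan number C_10. So R = C_10 = 16796.
P + Q + R = 1430 + 9694845 + 16796 = 9713071.

9713071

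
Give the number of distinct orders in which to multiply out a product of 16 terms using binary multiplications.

Ways to associate a product of 16 factors correspond to binary trees on 16 leaves, so the count is C_15.
C_15 = C_14 · 2(2·14+1)/(14+2) = 2674440 · 58/16 = 9694845.

9694845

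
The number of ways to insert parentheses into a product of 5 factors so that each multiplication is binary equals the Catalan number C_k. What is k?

Bracketing 5 factors into binary products is counted by C_{5−1} = C_4.

4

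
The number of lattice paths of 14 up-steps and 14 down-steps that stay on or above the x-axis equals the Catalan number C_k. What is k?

A Dyck path with 14 up-steps and 14 down-steps has semilength 14, so there are C_14 of them.

14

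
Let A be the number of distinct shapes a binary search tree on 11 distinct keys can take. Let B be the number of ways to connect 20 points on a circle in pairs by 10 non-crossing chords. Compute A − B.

Binary trees (left/right distinguished) on n nodes are counted by C_n; here n = 11. So A = C_11 = 58786.
Non-crossing perfect matchings of 2n points on a circle are counted by C_n; with 20 points, n = 10. So B = C_10 = 16796.
A − B = 58786 − 16796 = 41990.

41990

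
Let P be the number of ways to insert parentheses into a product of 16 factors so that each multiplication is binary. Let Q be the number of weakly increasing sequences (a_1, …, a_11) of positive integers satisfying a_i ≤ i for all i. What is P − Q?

Ways to associate a product of 16 factors correspond to binary trees on 16 leaves, so the count is C_15. So P = C_15 = 9694845.
Weakly increasing sequences with a_i ≤ i biject with Dyck paths of semilength 11, so there are C_11. So Q = C_11 = 58786.
P − Q = 9694845 − 58786 = 9636059.

9636059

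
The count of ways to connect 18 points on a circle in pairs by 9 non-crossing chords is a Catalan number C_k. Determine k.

Pairing 18 circle points by 9 non-crossing chords gives C_9 matchings.

9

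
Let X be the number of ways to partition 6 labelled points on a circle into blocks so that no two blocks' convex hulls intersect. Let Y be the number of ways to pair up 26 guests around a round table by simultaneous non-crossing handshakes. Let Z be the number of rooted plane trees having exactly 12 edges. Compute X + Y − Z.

535020

Non-crossing partitions of an n-element set are counted by C_n; here n = 6. So X = C_6 = 132.
Non-crossing handshake pairings of 2n people are counted by C_n; 26 people gives n = 13. So Y = C_13 = 742900.
Rooted ordered trees with n edges are counted by C_n; here n = 12. So Z = C_12 = 208012.
X + Y − Z = 132 + 742900 − 208012 = 535020.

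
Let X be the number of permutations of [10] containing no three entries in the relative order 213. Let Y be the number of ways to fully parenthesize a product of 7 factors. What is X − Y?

Permutations of [n] avoiding any single length-3 pattern are counted by C_n; here n = 10. So X = C_10 = 16796.
Ways to associate a product of 7 factors correspond to binary trees on 7 leaves, so the count is C_6. So Y = C_6 = 132.
X − Y = 16796 − 132 = 16664.

16664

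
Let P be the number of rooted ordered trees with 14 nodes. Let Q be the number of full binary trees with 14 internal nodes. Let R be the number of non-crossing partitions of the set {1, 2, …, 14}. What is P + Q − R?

742900

Rooted ordered (plane) trees on m nodes have m−1 edges and are counted by C_{m−1}; m = 14 gives C_13. So P = C_13 = 742900.
The number of full binary trees on 14 internal nodes is the Catalan number C_14. So Q = C_14 = 2674440.
Non-crossing partitions of an n-element set are counted by C_n; here n = 14. So R = C_14 = 2674440.
P + Q − R = 742900 + 2674440 − 2674440 = 742900.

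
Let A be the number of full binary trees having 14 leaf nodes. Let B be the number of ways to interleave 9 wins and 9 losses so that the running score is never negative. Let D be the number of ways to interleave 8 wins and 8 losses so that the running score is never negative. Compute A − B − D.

A full binary tree with L leaves has L−1 internal nodes and is counted by C_{L−1}; L = 14 gives C_13. So A = C_13 = 742900.
Ballot sequences with n votes each where one side never trails are Dyck words, counted by C_n; here n = 9. So B = C_9 = 4862.
Reading a vote for the leader as '(' and for the other as ')' turns such a sequence into a balanced string of 8 pairs, so the count is C_8. So D = C_8 = 1430.
A − B − D = 742900 − 4862 − 1430 = 736608.

736608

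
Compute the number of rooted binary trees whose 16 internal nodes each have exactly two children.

35357670

The number of full binary trees on 16 internal nodes is the Catalan number C_16.
C_16 = C_15 · 2(2·15+1)/(15+2) = 9694845 · 62/17 = 35357670.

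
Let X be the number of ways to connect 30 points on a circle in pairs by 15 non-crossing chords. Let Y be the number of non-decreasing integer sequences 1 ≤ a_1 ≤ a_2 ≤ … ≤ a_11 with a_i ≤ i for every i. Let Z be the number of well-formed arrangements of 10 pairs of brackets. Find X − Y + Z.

Pairing 30 circle points by 15 non-crossing chords gives C_15 matchings. So X = C_15 = 9694845.
Weakly increasing sequences with a_i ≤ i biject with Dyck paths of semilength 11, so there are C_11. So Y = C_11 = 58786.
With 10 pairs the number of balanced bracket strings is the Catalan number C_10. So Z = C_10 = 16796.
X − Y + Z = 9694845 − 58786 + 16796 = 9652855.

9652855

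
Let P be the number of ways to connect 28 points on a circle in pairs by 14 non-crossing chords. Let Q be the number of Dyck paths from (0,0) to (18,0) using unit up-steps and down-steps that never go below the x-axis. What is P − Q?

Non-crossing perfect matchings of 2n points on a circle are counted by C_n; with 28 points, n = 14. So P = C_14 = 2674440.
Paths of 9 up- and 9 down-steps that never dip below the axis are Dyck paths; their count is C_9. So Q = C_9 = 4862.
P − Q = 2674440 − 4862 = 2669578.

2669578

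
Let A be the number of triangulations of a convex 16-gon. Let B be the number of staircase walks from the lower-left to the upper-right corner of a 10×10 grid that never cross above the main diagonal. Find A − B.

A convex 16-gon is triangulated into 14 triangles, and the number of such triangulations is the Catalan number C_{16−2} = C_14. So A = C_14 = 2674440.
Sub-diagonal monotone paths from (0,0) to (10,10) biject with Dyck paths of semilength 10, giving C_10. So B = C_10 = 16796.
A − B = 2674440 − 16796 = 2657644.

2657644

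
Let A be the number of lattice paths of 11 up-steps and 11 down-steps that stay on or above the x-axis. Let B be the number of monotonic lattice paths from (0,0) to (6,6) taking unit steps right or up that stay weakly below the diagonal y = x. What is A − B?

58654

Dyck paths of semilength n (length 2n) are counted by C_n; here n = 11. So A = C_11 = 58786.
Monotone paths in an n×n grid that stay weakly below the diagonal are counted by C_n; here n = 6. So B = C_6 = 132.
A − B = 58786 − 132 = 58654.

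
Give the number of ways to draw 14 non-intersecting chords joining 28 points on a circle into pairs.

Non-crossing perfect matchings of 2n points on a circle are counted by C_n; with 28 points, n = 14.
C_14 = 2674440.

2674440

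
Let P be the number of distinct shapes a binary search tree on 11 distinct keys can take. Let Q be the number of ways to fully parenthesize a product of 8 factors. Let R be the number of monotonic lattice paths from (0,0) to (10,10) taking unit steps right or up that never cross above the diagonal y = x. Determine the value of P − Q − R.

Binary trees (left/right distinguished) on n nodes are counted by C_n; here n = 11. So P = C_11 = 58786.
Bracketing 8 factors into binary products is counted by C_{8−1} = C_7. So Q = C_7 = 429.
Sub-diagonal monotone paths from (0,0) to (10,10) biject with Dyck paths of semilength 10, giving C_10. So R = C_10 = 16796.
P − Q − R = 58786 − 429 − 16796 = 41561.

41561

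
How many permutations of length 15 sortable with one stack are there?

By Knuth's characterisation, the stack-sortable permutations of length 15 are the 231-avoiders, numbering C_15.
C_15 = C(30,15)/16 = 155117520/16 = 9694845.

9694845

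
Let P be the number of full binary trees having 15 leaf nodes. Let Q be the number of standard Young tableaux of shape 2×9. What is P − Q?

2669578

Full binary trees with 15 leaves have 15−1 = 14 internal nodes, so there are C_14 of them. So P = C_14 = 2674440.
By the hook-length formula (or a Dyck-path bijection), SYT of shape 2×9 number C_9. So Q = C_9 = 4862.
P − Q = 2674440 − 4862 = 2669578.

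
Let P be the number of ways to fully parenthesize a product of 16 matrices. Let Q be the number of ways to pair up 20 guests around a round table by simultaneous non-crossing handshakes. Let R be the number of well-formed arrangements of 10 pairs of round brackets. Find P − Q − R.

9661253

Bracketing 16 factors into binary products is counted by C_{16−1} = C_15. So P = C_15 = 9694845.
Non-crossing handshake pairings of 2n people are counted by C_n; 20 people gives n = 10. So Q = C_10 = 16796.
With 10 pairs the number of balanced bracket strings is the Catalan number C_10. So R = C_10 = 16796.
P − Q − R = 9694845 − 16796 − 16796 = 9661253.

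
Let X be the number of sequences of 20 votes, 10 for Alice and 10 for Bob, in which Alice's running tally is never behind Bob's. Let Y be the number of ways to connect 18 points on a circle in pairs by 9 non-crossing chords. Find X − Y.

Reading a vote for the leader as '(' and for the other as ')' turns such a sequence into a balanced string of 10 pairs, so the count is C_10. So X = C_10 = 16796.
Non-crossing perfect matchings of 2n points on a circle are counted by C_n; with 18 points, n = 9. So Y = C_9 = 4862.
X − Y = 16796 − 4862 = 11934.

11934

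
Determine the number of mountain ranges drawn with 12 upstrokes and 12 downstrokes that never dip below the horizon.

A Dyck path with 12 up-steps and 12 down-steps has semilength 12, so there are C_12 of them.
C_12 = C(24,12)/13 = 2704156/13 = 208012.

208012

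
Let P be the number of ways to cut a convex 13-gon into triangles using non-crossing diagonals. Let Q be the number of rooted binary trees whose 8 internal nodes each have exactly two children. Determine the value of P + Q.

Triangulations of a convex m-gon are counted by C_{m−2}; with m = 13 this is C_11. So P = C_11 = 58786.
Full binary trees with n internal nodes are counted by C_n; here n = 8. So Q = C_8 = 1430.
P + Q = 58786 + 1430 = 60216.

60216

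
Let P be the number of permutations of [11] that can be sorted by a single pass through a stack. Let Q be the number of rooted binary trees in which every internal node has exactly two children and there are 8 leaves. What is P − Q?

By Knuth's characterisation, the stack-sortable permutations of length 11 are the 231-avoiders, numbering C_11. So P = C_11 = 58786.
A full binary tree with L leaves has L−1 internal nodes and is counted by C_{L−1}; L = 8 gives C_7. So Q = C_7 = 429.
P − Q = 58786 − 429 = 58357.

58357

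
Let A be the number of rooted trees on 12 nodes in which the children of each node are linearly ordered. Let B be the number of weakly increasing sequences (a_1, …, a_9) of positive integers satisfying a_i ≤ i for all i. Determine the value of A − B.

A rooted plane tree on 12 nodes has 11 edges, and such trees are counted by C_11. So A = C_11 = 58786.
Weakly increasing sequences with a_i ≤ i biject with Dyck paths of semilength 9, so there are C_9. So B = C_9 = 4862.
A − B = 58786 − 4862 = 53924.

53924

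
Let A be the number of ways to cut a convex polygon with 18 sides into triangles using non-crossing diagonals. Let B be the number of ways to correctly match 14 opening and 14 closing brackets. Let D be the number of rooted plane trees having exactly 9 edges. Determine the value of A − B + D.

A convex 18-gon is triangulated into 16 triangles, and the number of such triangulations is the Catalan number C_{18−2} = C_16. So A = C_16 = 35357670.
A balanced arrangement of 14 bracket pairs is a Dyck word of semilength 14, so the count is C_14. So B = C_14 = 2674440.
Rooted ordered trees with n edges are counted by C_n; here n = 9. So D = C_9 = 4862.
A − B + D = 35357670 − 2674440 + 4862 = 32688092.

32688092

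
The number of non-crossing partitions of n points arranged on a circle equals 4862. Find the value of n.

9

Non-crossing partitions of [n] are counted by C_n, and C_9 = 4862.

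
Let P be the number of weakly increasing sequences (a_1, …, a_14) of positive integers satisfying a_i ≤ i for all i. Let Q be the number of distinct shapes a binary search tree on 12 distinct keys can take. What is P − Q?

Such sub-staircase sequences of length n are counted by C_n; here n = 14. So P = C_14 = 2674440.
Rooted binary trees with 12 nodes (each child slot possibly empty) number C_12. So Q = C_12 = 208012.
P − Q = 2674440 − 208012 = 2466428.

2466428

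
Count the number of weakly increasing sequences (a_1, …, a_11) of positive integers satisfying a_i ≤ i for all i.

58786

Weakly increasing sequences with a_i ≤ i biject with Dyck paths of semilength 11, so there are C_11.
C_11 = 58786.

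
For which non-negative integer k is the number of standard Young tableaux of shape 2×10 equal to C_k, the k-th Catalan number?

10

By the hook-length formula (or a Dyck-path bijection), SYT of shape 2×10 number C_10.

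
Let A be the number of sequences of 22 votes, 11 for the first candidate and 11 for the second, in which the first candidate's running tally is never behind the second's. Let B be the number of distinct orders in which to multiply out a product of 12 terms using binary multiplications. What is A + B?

117572

Reading a vote for the leader as '(' and for the other as ')' turns such a sequence into a balanced string of 11 pairs, so the count is C_11. So A = C_11 = 58786.
Parenthesizations of m factors correspond to full binary trees with m leaves, counted by C_{m−1}; m = 12 gives C_11. So B = C_11 = 58786.
A + B = 58786 + 58786 = 117572.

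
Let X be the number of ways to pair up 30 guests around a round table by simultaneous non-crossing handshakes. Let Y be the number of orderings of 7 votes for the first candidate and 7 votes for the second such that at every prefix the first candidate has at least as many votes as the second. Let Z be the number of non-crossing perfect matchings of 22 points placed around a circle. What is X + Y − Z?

9636488

With 30 = 2·15 people, non-crossing handshake pairings are non-crossing perfect matchings on a circle, counted by C_15. So X = C_15 = 9694845.
Reading a vote for the leader as '(' and for the other as ')' turns such a sequence into a balanced string of 7 pairs, so the count is C_7. So Y = C_7 = 429.
Pairing 22 circle points by 11 non-crossing chords gives C_11 matchings. So Z = C_11 = 58786.
X + Y − Z = 9694845 + 429 − 58786 = 9636488.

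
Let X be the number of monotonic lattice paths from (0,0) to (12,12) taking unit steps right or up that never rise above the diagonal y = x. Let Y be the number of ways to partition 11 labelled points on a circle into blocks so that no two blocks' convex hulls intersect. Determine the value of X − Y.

Sub-diagonal monotone paths from (0,0) to (12,12) biject with Dyck paths of semilength 12, giving C_12. So X = C_12 = 208012.
Non-crossing partitions of an n-element set are counted by C_n; here n = 11. So Y = C_11 = 58786.
X − Y = 208012 − 58786 = 149226.

149226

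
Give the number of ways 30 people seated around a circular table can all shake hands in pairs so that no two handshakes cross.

9694845

Non-crossing handshake pairings of 2n people are counted by C_n; 30 people gives n = 15.
C_15 = 9694845.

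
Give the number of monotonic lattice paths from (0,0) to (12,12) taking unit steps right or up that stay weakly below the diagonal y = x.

208012

Sub-diagonal monotone paths from (0,0) to (12,12) biject with Dyck paths of semilength 12, giving C_12.
C_12 = 208012.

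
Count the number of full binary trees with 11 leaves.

16796

Full binary trees with 11 leaves have 11−1 = 10 internal nodes, so there are C_10 of them.
C_10 = 16796.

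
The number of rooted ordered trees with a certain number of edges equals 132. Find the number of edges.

Rooted ordered trees with n edges are counted by C_n, and C_6 = 132.

6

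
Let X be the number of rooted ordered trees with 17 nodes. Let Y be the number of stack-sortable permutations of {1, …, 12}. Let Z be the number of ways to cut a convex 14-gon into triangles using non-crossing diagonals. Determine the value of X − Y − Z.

34941646

Rooted ordered (plane) trees on m nodes have m−1 edges and are counted by C_{m−1}; m = 17 gives C_16. So X = C_16 = 35357670.
Stack-sortable permutations are exactly the 231-avoiding ones, counted by C_n; here n = 12. So Y = C_12 = 208012.
Triangulations of a convex m-gon are counted by C_{m−2}; with m = 14 this is C_12. So Z = C_12 = 208012.
X − Y − Z = 35357670 − 208012 − 208012 = 34941646.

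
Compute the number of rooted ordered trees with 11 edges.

58786

A rooted plane tree with 11 edges has 12 nodes, and the count is C_11.
C_11 = C_10 · 2(2·10+1)/(10+2) = 16796 · 42/12 = 58786.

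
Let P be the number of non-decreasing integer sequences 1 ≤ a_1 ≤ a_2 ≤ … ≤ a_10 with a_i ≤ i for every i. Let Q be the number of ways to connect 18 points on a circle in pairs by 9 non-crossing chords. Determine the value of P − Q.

Such sub-staircase sequences of length n are counted by C_n; here n = 10. So P = C_10 = 16796.
Non-crossing perfect matchings of 2n points on a circle are counted by C_n; with 18 points, n = 9. So Q = C_9 = 4862.
P − Q = 16796 − 4862 = 11934.

11934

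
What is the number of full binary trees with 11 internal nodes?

The number of full binary trees on 11 internal nodes is the Catalan number C_11.
C_11 = C(22,11)/12 = 705432/12 = 58786.

58786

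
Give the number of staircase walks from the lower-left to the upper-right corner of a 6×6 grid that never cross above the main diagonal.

Monotone paths in an n×n grid that stay weakly below the diagonal are counted by C_n; here n = 6.
C_6 = C_5 · 2(2·5+1)/(5+2) = 42 · 22/7 = 132.

132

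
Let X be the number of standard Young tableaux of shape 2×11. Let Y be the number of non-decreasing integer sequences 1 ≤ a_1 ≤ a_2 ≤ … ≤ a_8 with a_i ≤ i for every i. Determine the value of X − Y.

By the hook-length formula (or a Dyck-path bijection), SYT of shape 2×11 number C_11. So X = C_11 = 58786.
Such sub-staircase sequences of length n are counted by C_n; here n = 8. So Y = C_8 = 1430.
X − Y = 58786 − 1430 = 57356.

57356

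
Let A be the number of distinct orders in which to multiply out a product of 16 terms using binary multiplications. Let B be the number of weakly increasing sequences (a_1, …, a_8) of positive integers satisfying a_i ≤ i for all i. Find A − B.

9693415

Parenthesizations of m factors correspond to full binary trees with m leaves, counted by C_{m−1}; m = 16 gives C_15. So A = C_15 = 9694845.
Weakly increasing sequences with a_i ≤ i biject with Dyck paths of semilength 8, so there are C_8. So B = C_8 = 1430.
A − B = 9694845 − 1430 = 9693415.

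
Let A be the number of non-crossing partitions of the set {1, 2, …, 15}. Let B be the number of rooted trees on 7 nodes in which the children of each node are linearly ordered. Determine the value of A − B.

The non-crossing partitions of [15] form a lattice of size C_15. So A = C_15 = 9694845.
Rooted ordered (plane) trees on m nodes have m−1 edges and are counted by C_{m−1}; m = 7 gives C_6. So B = C_6 = 132.
A − B = 9694845 − 132 = 9694713.

9694713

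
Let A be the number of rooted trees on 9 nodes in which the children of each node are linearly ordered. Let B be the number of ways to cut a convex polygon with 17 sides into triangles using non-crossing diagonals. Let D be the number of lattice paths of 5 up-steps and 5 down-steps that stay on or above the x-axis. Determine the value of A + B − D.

9696233

Rooted ordered (plane) trees on m nodes have m−1 edges and are counted by C_{m−1}; m = 9 gives C_8. So A = C_8 = 1430.
A convex 17-gon is triangulated into 15 triangles, and the number of such triangulations is the Catalan number C_{17−2} = C_15. So B = C_15 = 9694845.
Dyck paths of semilength n (length 2n) are counted by C_n; here n = 5. So D = C_5 = 42.
A + B − D = 1430 + 9694845 − 42 = 9696233.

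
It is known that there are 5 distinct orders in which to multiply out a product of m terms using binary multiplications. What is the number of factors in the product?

Parenthesizations of m factors are counted by C_{m−1}; 5 = C_3.
So the index is 3, and the number of factors is 3 + 1 = 4.

4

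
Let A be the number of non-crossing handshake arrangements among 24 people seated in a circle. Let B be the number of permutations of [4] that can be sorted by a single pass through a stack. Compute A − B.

207998

Non-crossing handshake pairings of 2n people are counted by C_n; 24 people gives n = 12. So A = C_12 = 208012.
Stack-sortable permutations are exactly the 231-avoiding ones, counted by C_n; here n = 4. So B = C_4 = 14.
A − B = 208012 − 14 = 207998.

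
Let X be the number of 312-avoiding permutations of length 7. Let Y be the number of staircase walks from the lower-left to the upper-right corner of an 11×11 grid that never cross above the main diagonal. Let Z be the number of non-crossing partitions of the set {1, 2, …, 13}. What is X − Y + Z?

Permutations of [n] avoiding any single length-3 pattern are counted by C_n; here n = 7. So X = C_7 = 429.
Sub-diagonal monotone paths from (0,0) to (11,11) biject with Dyck paths of semilength 11, giving C_11. So Y = C_11 = 58786.
Non-crossing partitions of an n-element set are counted by C_n; here n = 13. So Z = C_13 = 742900.
X − Y + Z = 429 − 58786 + 742900 = 684543.

684543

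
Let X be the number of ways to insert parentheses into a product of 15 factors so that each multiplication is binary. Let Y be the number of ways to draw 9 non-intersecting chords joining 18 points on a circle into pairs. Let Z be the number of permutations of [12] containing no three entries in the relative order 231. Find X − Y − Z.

Ways to associate a product of 15 factors correspond to binary trees on 15 leaves, so the count is C_14. So X = C_14 = 2674440.
Non-crossing perfect matchings of 2n points on a circle are counted by C_n; with 18 points, n = 9. So Y = C_9 = 4862.
For any fixed pattern of length 3, the pattern-avoiding permutations of [12] number C_12. So Z = C_12 = 208012.
X − Y − Z = 2674440 − 4862 − 208012 = 2461566.

2461566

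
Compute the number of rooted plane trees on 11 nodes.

16796

Rooted ordered (plane) trees on m nodes have m−1 edges and are counted by C_{m−1}; m = 11 gives C_10.
C_10 = C(20,10)/11 = 184756/11 = 16796.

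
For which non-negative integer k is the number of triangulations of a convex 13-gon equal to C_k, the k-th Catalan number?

Triangulations of a convex m-gon are counted by C_{m−2}; with m = 13 this is C_11.

11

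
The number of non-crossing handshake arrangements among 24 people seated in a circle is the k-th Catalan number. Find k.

12

With 24 = 2·12 people, non-crossing handshake pairings are non-crossing perfect matchings on a circle, counted by C_12.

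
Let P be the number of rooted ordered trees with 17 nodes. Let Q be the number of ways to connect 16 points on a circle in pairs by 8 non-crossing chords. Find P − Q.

35356240

Rooted ordered (plane) trees on m nodes have m−1 edges and are counted by C_{m−1}; m = 17 gives C_16. So P = C_16 = 35357670.
Pairing 16 circle points by 8 non-crossing chords gives C_8 matchings. So Q = C_8 = 1430.
P − Q = 35357670 − 1430 = 35356240.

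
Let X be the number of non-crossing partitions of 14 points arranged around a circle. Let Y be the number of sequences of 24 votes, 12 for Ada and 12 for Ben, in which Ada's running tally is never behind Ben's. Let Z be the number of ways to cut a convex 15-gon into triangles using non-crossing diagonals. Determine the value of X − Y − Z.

1723528

Non-crossing partitions of an n-element set are counted by C_n; here n = 14. So X = C_14 = 2674440.
Ballot sequences with n votes each where one side never trails are Dyck words, counted by C_n; here n = 12. So Y = C_12 = 208012.
Triangulations of a convex m-gon are counted by C_{m−2}; with m = 15 this is C_13. So Z = C_13 = 742900.
X − Y − Z = 2674440 − 208012 − 742900 = 1723528.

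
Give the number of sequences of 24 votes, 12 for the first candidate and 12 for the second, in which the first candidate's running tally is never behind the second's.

Ballot sequences with n votes each where one side never trails are Dyck words, counted by C_n; here n = 12.
C_12 = C(24,12)/13 = 2704156/13 = 208012.

208012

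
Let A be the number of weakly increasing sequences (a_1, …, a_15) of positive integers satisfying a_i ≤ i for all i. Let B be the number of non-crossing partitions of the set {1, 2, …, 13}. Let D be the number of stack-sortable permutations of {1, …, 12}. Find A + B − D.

Such sub-staircase sequences of length n are counted by C_n; here n = 15. So A = C_15 = 9694845.
The non-crossing partitions of [13] form a lattice of size C_13. So B = C_13 = 742900.
By Knuth's characterisation, the stack-sortable permutations of length 12 are the 231-avoiders, numbering C_12. So D = C_12 = 208012.
A + B − D = 9694845 + 742900 − 208012 = 10229733.

10229733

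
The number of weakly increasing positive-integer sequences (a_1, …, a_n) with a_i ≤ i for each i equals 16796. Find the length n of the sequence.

Such sub-staircase sequences of length n are counted by C_n, and C_10 = 16796.

10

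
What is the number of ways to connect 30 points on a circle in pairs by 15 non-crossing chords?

9694845

Pairing 30 circle points by 15 non-crossing chords gives C_15 matchings.
C_15 = C(30,15)/16 = 155117520/16 = 9694845.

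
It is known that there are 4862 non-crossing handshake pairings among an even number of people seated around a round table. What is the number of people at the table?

18

Non-crossing handshake pairings of 2n people are counted by C_n; 4862 = C_9.
So n = 9, and there are 2n = 18 people.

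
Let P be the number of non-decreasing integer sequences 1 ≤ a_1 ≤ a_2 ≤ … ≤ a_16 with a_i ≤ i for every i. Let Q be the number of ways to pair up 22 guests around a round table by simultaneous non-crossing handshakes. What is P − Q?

Weakly increasing sequences with a_i ≤ i biject with Dyck paths of semilength 16, so there are C_16. So P = C_16 = 35357670.
Non-crossing handshake pairings of 2n people are counted by C_n; 22 people gives n = 11. So Q = C_11 = 58786.
P − Q = 35357670 − 58786 = 35298884.

35298884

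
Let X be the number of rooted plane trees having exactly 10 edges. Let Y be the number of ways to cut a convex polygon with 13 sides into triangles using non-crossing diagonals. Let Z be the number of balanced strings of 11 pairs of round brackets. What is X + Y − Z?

16796

Rooted ordered trees with n edges are counted by C_n; here n = 10. So X = C_10 = 16796.
The number of triangulations of a 13-gon is the Catalan number C_11 (index = sides − 2). So Y = C_11 = 58786.
A balanced arrangement of 11 bracket pairs is a Dyck word of semilength 11, so the count is C_11. So Z = C_11 = 58786.
X + Y − Z = 16796 + 58786 − 58786 = 16796.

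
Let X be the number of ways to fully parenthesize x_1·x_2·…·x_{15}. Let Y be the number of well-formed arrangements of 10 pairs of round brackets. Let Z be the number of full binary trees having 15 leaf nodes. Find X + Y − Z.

16796

Parenthesizations of m factors correspond to full binary trees with m leaves, counted by C_{m−1}; m = 15 gives C_14. So X = C_14 = 2674440.
A balanced arrangement of 10 bracket pairs is a Dyck word of semilength 10, so the count is C_10. So Y = C_10 = 16796.
A full binary tree with L leaves has L−1 internal nodes and is counted by C_{L−1}; L = 15 gives C_14. So Z = C_14 = 2674440.
X + Y − Z = 2674440 + 16796 − 2674440 = 16796.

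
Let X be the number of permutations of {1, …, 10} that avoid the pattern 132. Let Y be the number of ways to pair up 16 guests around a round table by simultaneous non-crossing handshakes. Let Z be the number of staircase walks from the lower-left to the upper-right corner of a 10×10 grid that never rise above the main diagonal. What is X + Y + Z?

35022

Permutations of [n] avoiding any single length-3 pattern are counted by C_n; here n = 10. So X = C_10 = 16796.
With 16 = 2·8 people, non-crossing handshake pairings are non-crossing perfect matchings on a circle, counted by C_8. So Y = C_8 = 1430.
Sub-diagonal monotone paths from (0,0) to (10,10) biject with Dyck paths of semilength 10, giving C_10. So Z = C_10 = 16796.
X + Y + Z = 16796 + 1430 + 16796 = 35022.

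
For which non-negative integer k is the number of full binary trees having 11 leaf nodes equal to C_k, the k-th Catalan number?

10

A full binary tree with L leaves has L−1 internal nodes and is counted by C_{L−1}; L = 11 gives C_10.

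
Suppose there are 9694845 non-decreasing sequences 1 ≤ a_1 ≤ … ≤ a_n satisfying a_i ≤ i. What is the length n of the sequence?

15

Such sub-staircase sequences of length n are counted by C_n; 9694845 = C_15.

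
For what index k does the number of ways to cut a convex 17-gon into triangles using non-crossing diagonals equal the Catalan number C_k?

Triangulations of a convex m-gon are counted by C_{m−2}; with m = 17 this is C_15.

15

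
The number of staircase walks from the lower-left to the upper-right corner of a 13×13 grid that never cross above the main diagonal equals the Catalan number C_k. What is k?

13

Monotone paths in an n×n grid that stay weakly below the diagonal are counted by C_n; here n = 13.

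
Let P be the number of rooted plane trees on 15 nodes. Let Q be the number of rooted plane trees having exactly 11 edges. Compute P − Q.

2615654

A rooted plane tree on 15 nodes has 14 edges, and such trees are counted by C_14. So P = C_14 = 2674440.
A rooted plane tree with 11 edges has 12 nodes, and the count is C_11. So Q = C_11 = 58786.
P − Q = 2674440 − 58786 = 2615654.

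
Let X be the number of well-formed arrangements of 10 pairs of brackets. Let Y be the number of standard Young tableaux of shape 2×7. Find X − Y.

A balanced arrangement of 10 bracket pairs is a Dyck word of semilength 10, so the count is C_10. So X = C_10 = 16796.
By the hook-length formula (or a Dyck-path bijection), SYT of shape 2×7 number C_7. So Y = C_7 = 429.
X − Y = 16796 − 429 = 16367.

16367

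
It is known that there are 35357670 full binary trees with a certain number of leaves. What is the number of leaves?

17

Full binary trees with L leaves are counted by C_{L−1}, and C_16 = 35357670.
So the index is 16, and the number of leaves is 16 + 1 = 17.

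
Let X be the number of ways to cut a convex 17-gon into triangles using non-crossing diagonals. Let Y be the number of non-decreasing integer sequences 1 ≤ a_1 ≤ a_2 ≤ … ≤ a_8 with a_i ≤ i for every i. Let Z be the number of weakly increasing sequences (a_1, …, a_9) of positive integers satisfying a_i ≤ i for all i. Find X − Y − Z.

The number of triangulations of a 17-gon is the Catalan number C_15 (index = sides − 2). So X = C_15 = 9694845.
Weakly increasing sequences with a_i ≤ i biject with Dyck paths of semilength 8, so there are C_8. So Y = C_8 = 1430.
Such sub-staircase sequences of length n are counted by C_n; here n = 9. So Z = C_9 = 4862.
X − Y − Z = 9694845 − 1430 − 4862 = 9688553.

9688553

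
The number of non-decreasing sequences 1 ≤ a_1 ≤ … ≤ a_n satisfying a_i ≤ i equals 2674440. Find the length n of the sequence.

Such sub-staircase sequences of length n are counted by C_n. The Catalan number equal to 2674440 is C_14.

14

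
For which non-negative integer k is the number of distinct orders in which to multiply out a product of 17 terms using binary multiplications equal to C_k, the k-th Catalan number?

16

Ways to associate a product of 17 factors correspond to binary trees on 17 leaves, so the count is C_16.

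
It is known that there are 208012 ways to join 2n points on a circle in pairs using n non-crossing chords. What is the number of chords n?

12

Non-crossing pairings of 2n points on a circle are counted by C_n, and C_12 = 208012.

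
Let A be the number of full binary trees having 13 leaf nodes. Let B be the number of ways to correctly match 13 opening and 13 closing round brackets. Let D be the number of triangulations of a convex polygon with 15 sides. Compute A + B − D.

208012

A full binary tree with L leaves has L−1 internal nodes and is counted by C_{L−1}; L = 13 gives C_12. So A = C_12 = 208012.
Balanced strings of n pairs of brackets are counted by C_n; here n = 13. So B = C_13 = 742900.
A convex 15-gon is triangulated into 13 triangles, and the number of such triangulations is the Catalan number C_{15−2} = C_13. So D = C_13 = 742900.
A + B − D = 208012 + 742900 − 742900 = 208012.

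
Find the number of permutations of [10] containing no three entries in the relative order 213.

16796

Permutations of [n] avoiding any single length-3 pattern are counted by C_n; here n = 10.
C_10 = C(20,10)/11 = 184756/11 = 16796.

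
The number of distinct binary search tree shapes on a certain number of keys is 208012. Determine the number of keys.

12

Binary search tree shapes on n keys are counted by C_n. Since C_12 = 208012, the index is 12.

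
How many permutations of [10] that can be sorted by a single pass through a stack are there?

16796

Stack-sortable permutations are exactly the 231-avoiding ones, counted by C_n; here n = 10.
C_10 = C(20,10)/11 = 184756/11 = 16796.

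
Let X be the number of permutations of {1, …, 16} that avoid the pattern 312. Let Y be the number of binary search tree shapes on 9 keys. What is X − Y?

35352808

Permutations of [n] avoiding any single length-3 pattern are counted by C_n; here n = 16. So X = C_16 = 35357670.
Rooted binary trees with 9 nodes (each child slot possibly empty) number C_9. So Y = C_9 = 4862.
X − Y = 35357670 − 4862 = 35352808.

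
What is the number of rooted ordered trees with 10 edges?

16796

Rooted ordered trees with n edges are counted by C_n; here n = 10.
C_10 = C(20,10)/11 = 184756/11 = 16796.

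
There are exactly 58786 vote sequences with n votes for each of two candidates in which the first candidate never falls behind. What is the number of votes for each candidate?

11

Such ballot sequences with n votes each are counted by C_n; 58786 = C_11.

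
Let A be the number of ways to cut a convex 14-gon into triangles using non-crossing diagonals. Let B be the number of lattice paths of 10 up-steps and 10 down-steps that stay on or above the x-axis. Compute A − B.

191216

A convex 14-gon is triangulated into 12 triangles, and the number of such triangulations is the Catalan number C_{14−2} = C_12. So A = C_12 = 208012.
A Dyck path with 10 up-steps and 10 down-steps has semilength 10, so there are C_10 of them. So B = C_10 = 16796.
A − B = 208012 − 16796 = 191216.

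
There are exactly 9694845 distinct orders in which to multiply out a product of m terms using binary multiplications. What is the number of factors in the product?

Parenthesizations of m factors are counted by C_{m−1}. Since C_15 = 9694845, the index is 15.
So the index is 15, and the number of factors is 15 + 1 = 16.

16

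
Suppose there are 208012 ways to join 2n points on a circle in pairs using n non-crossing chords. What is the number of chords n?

12

Non-crossing pairings of 2n points on a circle are counted by C_n; 208012 = C_12.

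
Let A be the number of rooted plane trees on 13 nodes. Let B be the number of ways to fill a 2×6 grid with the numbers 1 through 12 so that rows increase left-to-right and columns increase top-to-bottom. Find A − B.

Rooted ordered (plane) trees on m nodes have m−1 edges and are counted by C_{m−1}; m = 13 gives C_12. So A = C_12 = 208012.
Standard Young tableaux of shape 2×n are counted by C_n; here n = 6. So B = C_6 = 132.
A − B = 208012 − 132 = 207880.

207880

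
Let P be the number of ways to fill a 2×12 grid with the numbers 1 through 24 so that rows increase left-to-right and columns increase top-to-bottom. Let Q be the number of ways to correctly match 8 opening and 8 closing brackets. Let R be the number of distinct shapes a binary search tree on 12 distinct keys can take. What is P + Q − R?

1430

Standard Young tableaux of shape 2×n are counted by C_n; here n = 12. So P = C_12 = 208012.
Balanced strings of n pairs of brackets are counted by C_n; here n = 8. So Q = C_8 = 1430.
There are C_n binary search tree shapes on n keys; with n = 12 that is C_12. So R = C_12 = 208012.
P + Q − R = 208012 + 1430 − 208012 = 1430.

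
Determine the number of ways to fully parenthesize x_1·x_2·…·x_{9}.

Ways to associate a product of 9 factors correspond to binary trees on 9 leaves, so the count is C_8.
C_8 = 1430.

1430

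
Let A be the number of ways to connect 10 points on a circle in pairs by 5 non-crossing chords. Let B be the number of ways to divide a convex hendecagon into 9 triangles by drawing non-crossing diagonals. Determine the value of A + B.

Pairing 10 circle points by 5 non-crossing chords gives C_5 matchings. So A = C_5 = 42.
The number of triangulations of an 11-gon is the Catalan number C_9 (index = sides − 2). So B = C_9 = 4862.
A + B = 42 + 4862 = 4904.

4904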